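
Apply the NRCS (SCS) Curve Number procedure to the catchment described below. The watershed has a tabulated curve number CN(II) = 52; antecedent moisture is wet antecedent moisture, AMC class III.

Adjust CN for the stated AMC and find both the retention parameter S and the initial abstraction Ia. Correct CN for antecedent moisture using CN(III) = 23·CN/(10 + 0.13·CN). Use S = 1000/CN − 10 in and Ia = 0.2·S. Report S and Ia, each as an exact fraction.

S = 1200/299 in ≈ 4.013 in; Ia = 240/299 in ≈ 0.803 in

Wet (AMC III): CN(III) = 23·52/(10 + 0.13·52) = 1196/(419/25) = 29900/419 ≈ 71.360
Max retention: S = 1000/(29900/419) − 10 = 1200/299 in (≈ 4.013 in)
Ia = 0.2S: 0.2·4.013 = 0.803 in (exactly 240/299)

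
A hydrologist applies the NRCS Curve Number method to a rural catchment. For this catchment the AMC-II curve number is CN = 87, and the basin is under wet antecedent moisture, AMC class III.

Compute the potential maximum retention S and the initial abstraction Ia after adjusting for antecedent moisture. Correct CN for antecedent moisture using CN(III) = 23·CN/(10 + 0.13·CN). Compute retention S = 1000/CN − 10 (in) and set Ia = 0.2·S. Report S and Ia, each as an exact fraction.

S = 1300/2001 in ≈ 0.650 in; Ia = 260/2001 in ≈ 0.130 in

Adjust CN=87 to AMC III: 23·87/(10 + 0.13·87) → 2001 ÷ (2131/100) = 200100/2131 ≈ 93.900
Max retention: S = 1000/(200100/2131) − 10 = 1300/2001 in (≈ 0.650 in)
Ia = 0.2·(1300/2001) = 260/2001 in ≈ 0.130 in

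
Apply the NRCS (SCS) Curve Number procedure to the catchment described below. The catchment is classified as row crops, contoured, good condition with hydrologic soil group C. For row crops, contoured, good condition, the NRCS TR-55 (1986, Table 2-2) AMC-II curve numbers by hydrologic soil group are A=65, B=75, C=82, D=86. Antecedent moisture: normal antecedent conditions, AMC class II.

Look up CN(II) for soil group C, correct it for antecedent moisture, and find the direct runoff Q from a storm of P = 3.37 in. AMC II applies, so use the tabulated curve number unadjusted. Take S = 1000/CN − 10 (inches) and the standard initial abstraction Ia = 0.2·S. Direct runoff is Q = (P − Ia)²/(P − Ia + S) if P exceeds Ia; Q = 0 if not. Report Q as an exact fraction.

Q = 144408289/86169700 in ≈ 1.676 in

NRCS table: row crops, contoured, good condition, soil group C → CN(II) = 82
AMC II — tabulated CN = 82 applies directly.
Max retention: S = 1000/82 − 10 = 90/41 in (≈ 2.195 in)
Ia = 0.2·(90/41) = 18/41 in ≈ 0.439 in
Since P=3.370 > Ia=0.439: effective rainfall P−Ia = 12017/4100 in
Runoff Q = (P−Ia)²/(P−Ia+S) = (2.931)²/(2.931+2.195) = 144408289/86169700 ≈ 1.676 in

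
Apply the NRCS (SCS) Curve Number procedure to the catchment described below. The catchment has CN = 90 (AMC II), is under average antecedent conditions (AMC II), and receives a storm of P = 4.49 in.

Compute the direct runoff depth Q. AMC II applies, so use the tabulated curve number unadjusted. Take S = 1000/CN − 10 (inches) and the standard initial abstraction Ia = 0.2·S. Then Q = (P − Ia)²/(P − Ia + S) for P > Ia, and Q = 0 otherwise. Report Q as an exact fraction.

Q = 14753281/4356900 in ≈ 3.386 in

CN(II) = 90; AMC II needs no correction.
S = 1000/90 − 10 = 10/9 in ≈ 1.111 in
Ia = 0.2S: 0.2·1.111 = 0.222 in (exactly 2/9)
Excess rainfall: 4.490 − 0.222 = 4.268 in; P > Ia so Q > 0
Runoff Q = (P−Ia)²/(P−Ia+S) = (4.268)²/(4.268+1.111) = 14753281/4356900 ≈ 3.386 in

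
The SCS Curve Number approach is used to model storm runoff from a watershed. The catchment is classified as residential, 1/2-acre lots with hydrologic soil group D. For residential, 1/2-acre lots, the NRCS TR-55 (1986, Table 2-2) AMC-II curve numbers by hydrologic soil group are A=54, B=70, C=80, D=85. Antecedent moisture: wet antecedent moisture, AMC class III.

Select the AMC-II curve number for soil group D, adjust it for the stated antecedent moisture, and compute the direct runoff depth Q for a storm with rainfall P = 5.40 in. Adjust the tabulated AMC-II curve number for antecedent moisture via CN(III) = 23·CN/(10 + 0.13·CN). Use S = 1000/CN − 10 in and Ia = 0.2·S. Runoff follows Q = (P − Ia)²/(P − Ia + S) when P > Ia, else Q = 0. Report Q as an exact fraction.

Q = 35068683/7661645 in ≈ 4.577 in

NRCS table: residential, 1/2-acre lots, soil group D → CN(II) = 85
Adjust CN=85 to AMC III: 23·85/(10 + 0.13·85) → 1955 ÷ (421/20) = 39100/421 ≈ 92.874
Max retention: S = 1000/(39100/421) − 10 = 300/391 in (≈ 0.767 in)
Ia = 0.2·(300/391) = 60/391 in ≈ 0.153 in
Since P=5.400 > Ia=0.153: effective rainfall P−Ia = 10257/1955 in
Runoff Q = (P−Ia)²/(P−Ia+S) = (5.247)²/(5.247+0.767) = 35068683/7661645 ≈ 4.577 in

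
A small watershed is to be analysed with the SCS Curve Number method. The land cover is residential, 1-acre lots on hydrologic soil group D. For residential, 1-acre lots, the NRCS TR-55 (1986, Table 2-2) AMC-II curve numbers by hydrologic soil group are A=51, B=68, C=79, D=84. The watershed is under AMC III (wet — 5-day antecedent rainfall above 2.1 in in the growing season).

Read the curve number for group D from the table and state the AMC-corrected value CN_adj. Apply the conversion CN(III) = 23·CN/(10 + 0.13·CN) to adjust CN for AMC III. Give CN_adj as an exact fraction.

CN_adj = 48300/523 ≈ 92.352

NRCS table: residential, 1-acre lots, soil group D → CN(II) = 84
Adjust CN=84 to AMC III: 23·84/(10 + 0.13·84) → 1932 ÷ (523/25) = 48300/523 ≈ 92.352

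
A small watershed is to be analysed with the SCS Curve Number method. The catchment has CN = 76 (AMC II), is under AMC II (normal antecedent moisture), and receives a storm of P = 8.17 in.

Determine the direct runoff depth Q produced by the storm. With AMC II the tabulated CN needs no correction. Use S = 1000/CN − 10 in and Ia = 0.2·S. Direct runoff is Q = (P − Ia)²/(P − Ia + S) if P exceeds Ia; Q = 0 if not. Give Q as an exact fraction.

Q = 205148329/38613700 in ≈ 5.313 in

AMC II — tabulated CN = 76 applies directly.
Retention S: 1000/CN − 10 with CN=76.000 → S = 60/19 ≈ 3.158 in
Ia = 0.2·(60/19) = 12/19 in ≈ 0.632 in
Since P=8.170 > Ia=0.632: effective rainfall P−Ia = 14323/1900 in
Q = (14323/1900)²/((14323/1900) + 60/19) = (205148329/3610000)/(20323/1900) = 205148329/38613700 in ≈ 5.313 in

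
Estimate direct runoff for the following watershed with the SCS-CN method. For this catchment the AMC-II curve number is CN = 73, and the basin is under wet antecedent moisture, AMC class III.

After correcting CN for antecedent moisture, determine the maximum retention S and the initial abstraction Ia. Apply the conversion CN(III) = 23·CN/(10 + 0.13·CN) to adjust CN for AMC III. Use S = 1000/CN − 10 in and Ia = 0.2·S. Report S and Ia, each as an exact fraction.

Adjust CN=73 to AMC III: 23·73/(10 + 0.13·73) → 1679 ÷ (1949/100) = 167900/1949 ≈ 86.147
Max retention: S = 1000/(167900/1949) − 10 = 2700/1679 in (≈ 1.608 in)
Ia = 0.2S: 0.2·1.608 = 0.322 in (exactly 540/1679)

S = 2700/1679 in ≈ 1.608 in; Ia = 540/1679 in ≈ 0.322 in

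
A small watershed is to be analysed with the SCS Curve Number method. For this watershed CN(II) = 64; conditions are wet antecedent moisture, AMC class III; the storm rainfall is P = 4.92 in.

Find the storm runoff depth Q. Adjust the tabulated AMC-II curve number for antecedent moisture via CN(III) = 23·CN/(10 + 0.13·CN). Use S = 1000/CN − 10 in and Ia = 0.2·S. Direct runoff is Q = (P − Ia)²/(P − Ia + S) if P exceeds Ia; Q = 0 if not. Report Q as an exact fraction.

Adjust CN=64 to AMC III: 23·64/(10 + 0.13·64) → 1472 ÷ (458/25) = 18400/229 ≈ 80.349
Max retention: S = 1000/(18400/229) − 10 = 225/92 in (≈ 2.446 in)
Ia = 0.2·(225/92) = 45/92 in ≈ 0.489 in
Excess rainfall: 4.920 − 0.489 = 4.431 in; P > Ia so Q > 0
Runoff Q = (P−Ia)²/(P−Ia+S) = (4.431)²/(4.431+2.446) = 34618827/12125600 ≈ 2.855 in

Q = 34618827/12125600 in ≈ 2.855 in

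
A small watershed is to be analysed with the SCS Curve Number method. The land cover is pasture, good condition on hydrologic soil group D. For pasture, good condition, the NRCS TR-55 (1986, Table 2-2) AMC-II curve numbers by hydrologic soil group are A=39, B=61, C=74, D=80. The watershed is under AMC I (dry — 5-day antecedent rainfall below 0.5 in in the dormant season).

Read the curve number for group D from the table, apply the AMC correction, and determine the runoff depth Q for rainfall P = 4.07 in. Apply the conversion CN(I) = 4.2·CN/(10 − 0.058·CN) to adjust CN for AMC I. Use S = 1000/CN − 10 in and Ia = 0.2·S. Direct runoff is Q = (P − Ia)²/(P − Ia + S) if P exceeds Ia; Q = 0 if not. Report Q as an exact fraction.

NRCS table: pasture, good condition, soil group D → CN(II) = 80
CN(I) from CN(II)=80: (4.2·80)/(10 − 0.058·80) = 4200/67 ≈ 62.687
S = 1000/(4200/67) − 10 = 125/21 in ≈ 5.952 in
Initial abstraction Ia = S/5 = (125/21)/5 = 25/21 ≈ 1.190 in
P − Ia = 4.070 − 1.190 = 6047/2100 ≈ 2.880 in (> 0, runoff occurs)
Runoff Q = (P−Ia)²/(P−Ia+S) = (2.880)²/(2.880+5.952) = 36566209/38948700 ≈ 0.939 in

Q = 36566209/38948700 in ≈ 0.939 in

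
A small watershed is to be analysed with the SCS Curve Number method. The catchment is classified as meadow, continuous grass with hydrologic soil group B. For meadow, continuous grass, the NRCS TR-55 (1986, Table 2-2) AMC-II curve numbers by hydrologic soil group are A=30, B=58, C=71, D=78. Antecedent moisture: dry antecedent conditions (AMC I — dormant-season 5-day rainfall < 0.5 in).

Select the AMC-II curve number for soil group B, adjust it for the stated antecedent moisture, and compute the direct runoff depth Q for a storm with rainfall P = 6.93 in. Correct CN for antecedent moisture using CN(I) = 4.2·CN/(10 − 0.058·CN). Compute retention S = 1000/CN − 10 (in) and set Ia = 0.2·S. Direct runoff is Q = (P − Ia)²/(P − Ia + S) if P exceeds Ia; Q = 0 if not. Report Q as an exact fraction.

NRCS table: meadow, continuous grass, soil group B → CN(II) = 58
Dry (AMC I): CN(I) = 4.2·58/(10 − 0.058·58) = (1218/5)/(1659/250) = 2900/79 ≈ 36.709
S = 1000/(2900/79) − 10 = 500/29 in ≈ 17.241 in
Ia = 0.2·(500/29) = 100/29 in ≈ 3.448 in
Since P=6.930 > Ia=3.448: effective rainfall P−Ia = 10097/2900 in
Q = (10097/2900)²/((10097/2900) + 500/29) = (101949409/8410000)/(60097/2900) = 101949409/174281300 in ≈ 0.585 in

Q = 101949409/174281300 in ≈ 0.585 in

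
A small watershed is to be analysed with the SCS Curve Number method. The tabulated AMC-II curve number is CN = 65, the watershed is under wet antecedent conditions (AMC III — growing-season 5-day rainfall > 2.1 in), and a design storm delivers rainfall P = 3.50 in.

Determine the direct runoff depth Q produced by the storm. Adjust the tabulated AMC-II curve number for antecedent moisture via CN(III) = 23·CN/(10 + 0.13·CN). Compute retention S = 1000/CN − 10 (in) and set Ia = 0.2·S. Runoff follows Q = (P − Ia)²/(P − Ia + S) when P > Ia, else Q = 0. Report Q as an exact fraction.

CN(III) from CN(II)=65: (23·65)/(10 + 0.13·65) = 29900/369 ≈ 81.030
Retention S: 1000/CN − 10 with CN=81.030 → S = 700/299 ≈ 2.341 in
Initial abstraction Ia = S/5 = (700/299)/5 = 140/299 ≈ 0.468 in
Since P=3.500 > Ia=0.468: effective rainfall P−Ia = 1813/598 in
Runoff Q = (P−Ia)²/(P−Ia+S) = (3.032)²/(3.032+2.341) = 469567/274482 ≈ 1.711 in

Q = 469567/274482 in ≈ 1.711 in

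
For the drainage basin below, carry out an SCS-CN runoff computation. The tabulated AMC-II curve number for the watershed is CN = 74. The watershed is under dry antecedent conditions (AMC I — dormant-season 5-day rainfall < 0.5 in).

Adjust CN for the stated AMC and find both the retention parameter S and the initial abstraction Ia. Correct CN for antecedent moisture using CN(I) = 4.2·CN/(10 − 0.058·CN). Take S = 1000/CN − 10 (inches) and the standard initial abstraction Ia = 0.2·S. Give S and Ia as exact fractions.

S = 6500/777 in ≈ 8.366 in; Ia = 1300/777 in ≈ 1.673 in

CN(I) from CN(II)=74: (4.2·74)/(10 − 0.058·74) = 77700/1427 ≈ 54.450
Max retention: S = 1000/(77700/1427) − 10 = 6500/777 in (≈ 8.366 in)
Ia = 0.2·(6500/777) = 1300/777 in ≈ 1.673 in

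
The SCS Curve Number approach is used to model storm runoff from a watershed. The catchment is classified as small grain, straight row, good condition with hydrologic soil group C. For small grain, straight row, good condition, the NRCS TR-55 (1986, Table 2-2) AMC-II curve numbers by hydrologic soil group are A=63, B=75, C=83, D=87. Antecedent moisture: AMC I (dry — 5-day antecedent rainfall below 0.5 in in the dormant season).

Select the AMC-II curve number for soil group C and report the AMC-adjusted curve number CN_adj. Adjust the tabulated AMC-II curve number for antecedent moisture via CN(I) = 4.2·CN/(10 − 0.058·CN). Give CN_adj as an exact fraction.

CN_adj = 174300/2593 ≈ 67.219

NRCS table: small grain, straight row, good condition, soil group C → CN(II) = 83
CN(I) from CN(II)=83: (4.2·83)/(10 − 0.058·83) = 174300/2593 ≈ 67.219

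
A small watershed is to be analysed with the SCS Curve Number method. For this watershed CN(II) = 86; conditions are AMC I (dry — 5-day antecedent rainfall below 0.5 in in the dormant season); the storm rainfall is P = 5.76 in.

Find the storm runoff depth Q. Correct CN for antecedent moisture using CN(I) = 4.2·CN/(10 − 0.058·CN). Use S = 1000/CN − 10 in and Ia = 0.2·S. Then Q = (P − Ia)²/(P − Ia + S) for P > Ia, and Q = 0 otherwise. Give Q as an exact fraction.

Q = 16152361/5759850 in ≈ 2.804 in

Adjust CN=86 to AMC I: 4.2·86/(10 − 0.058·86) → (1806/5) ÷ (1253/250) = 12900/179 ≈ 72.067
S = 1000/(12900/179) − 10 = 500/129 in ≈ 3.876 in
Initial abstraction Ia = S/5 = (500/129)/5 = 100/129 ≈ 0.775 in
P − Ia = 5.760 − 0.775 = 16076/3225 ≈ 4.985 in (> 0, runoff occurs)
Q: (16076/3225)² ÷ (28576/3225) = 16152361/5759850 in (≈ 2.804 in)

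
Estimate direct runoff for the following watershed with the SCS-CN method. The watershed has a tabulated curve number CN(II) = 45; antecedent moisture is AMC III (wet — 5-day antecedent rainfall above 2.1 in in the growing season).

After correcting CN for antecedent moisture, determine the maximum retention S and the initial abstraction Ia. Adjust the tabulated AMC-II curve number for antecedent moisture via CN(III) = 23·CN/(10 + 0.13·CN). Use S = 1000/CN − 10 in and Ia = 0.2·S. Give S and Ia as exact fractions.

S = 1100/207 in ≈ 5.314 in; Ia = 220/207 in ≈ 1.063 in

Wet (AMC III): CN(III) = 23·45/(10 + 0.13·45) = 1035/(317/20) = 20700/317 ≈ 65.300
Max retention: S = 1000/(20700/317) − 10 = 1100/207 in (≈ 5.314 in)
Ia = 0.2S: 0.2·5.314 = 1.063 in (exactly 220/207)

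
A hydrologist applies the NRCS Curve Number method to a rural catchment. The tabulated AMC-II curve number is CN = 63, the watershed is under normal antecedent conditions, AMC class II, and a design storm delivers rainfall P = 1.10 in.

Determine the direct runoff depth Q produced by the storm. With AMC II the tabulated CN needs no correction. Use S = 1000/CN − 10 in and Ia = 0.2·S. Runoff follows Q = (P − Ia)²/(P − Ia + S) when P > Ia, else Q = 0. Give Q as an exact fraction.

AMC II — tabulated CN = 63 applies directly.
Retention S: 1000/CN − 10 with CN=63.000 → S = 370/63 ≈ 5.873 in
Ia = 0.2·(370/63) = 74/63 in ≈ 1.175 in
P = 1.100 ≤ Ia = 1.175 in: entire storm abstracted, Q = 0.

Q = 0 in ≈ 0.000 in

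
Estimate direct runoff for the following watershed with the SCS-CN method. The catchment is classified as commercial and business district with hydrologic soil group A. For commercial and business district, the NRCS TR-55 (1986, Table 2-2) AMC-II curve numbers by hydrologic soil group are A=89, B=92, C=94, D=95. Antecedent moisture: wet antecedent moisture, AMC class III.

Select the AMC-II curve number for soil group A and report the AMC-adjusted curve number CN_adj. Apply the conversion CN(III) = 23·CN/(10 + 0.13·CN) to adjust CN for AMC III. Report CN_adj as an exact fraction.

NRCS table: commercial and business district, soil group A → CN(II) = 89
Adjust CN=89 to AMC III: 23·89/(10 + 0.13·89) → 2047 ÷ (2157/100) = 204700/2157 ≈ 94.900

CN_adj = 204700/2157 ≈ 94.900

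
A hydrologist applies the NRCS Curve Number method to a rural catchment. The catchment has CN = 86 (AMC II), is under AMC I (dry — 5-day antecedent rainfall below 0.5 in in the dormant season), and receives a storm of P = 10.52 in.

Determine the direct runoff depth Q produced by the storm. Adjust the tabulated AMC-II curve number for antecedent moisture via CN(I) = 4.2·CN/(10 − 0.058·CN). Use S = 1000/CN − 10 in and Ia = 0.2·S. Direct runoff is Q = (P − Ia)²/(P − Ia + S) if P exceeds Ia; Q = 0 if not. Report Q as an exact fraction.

Q = 987656329/141664575 in ≈ 6.972 in

CN(I) from CN(II)=86: (4.2·86)/(10 − 0.058·86) = 12900/179 ≈ 72.067
Max retention: S = 1000/(12900/179) − 10 = 500/129 in (≈ 3.876 in)
Ia = 0.2·(500/129) = 100/129 in ≈ 0.775 in
Since P=10.520 > Ia=0.775: effective rainfall P−Ia = 31427/3225 in
Q = (31427/3225)²/((31427/3225) + 500/129) = (987656329/10400625)/(43927/3225) = 987656329/141664575 in ≈ 6.972 in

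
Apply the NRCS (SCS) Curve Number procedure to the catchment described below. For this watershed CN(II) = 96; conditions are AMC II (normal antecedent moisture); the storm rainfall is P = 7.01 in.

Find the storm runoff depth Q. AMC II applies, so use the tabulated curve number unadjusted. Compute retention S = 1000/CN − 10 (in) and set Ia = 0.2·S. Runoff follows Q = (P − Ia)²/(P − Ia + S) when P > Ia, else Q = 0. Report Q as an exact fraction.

CN(II) = 96; AMC II needs no correction.
S = 1000/96 − 10 = 5/12 in ≈ 0.417 in
Ia = 0.2S: 0.2·0.417 = 0.083 in (exactly 1/12)
P − Ia = 7.010 − 0.083 = 1039/150 ≈ 6.927 in (> 0, runoff occurs)
Runoff Q = (P−Ia)²/(P−Ia+S) = (6.927)²/(6.927+0.417) = 1079521/165225 ≈ 6.534 in

Q = 1079521/165225 in ≈ 6.534 in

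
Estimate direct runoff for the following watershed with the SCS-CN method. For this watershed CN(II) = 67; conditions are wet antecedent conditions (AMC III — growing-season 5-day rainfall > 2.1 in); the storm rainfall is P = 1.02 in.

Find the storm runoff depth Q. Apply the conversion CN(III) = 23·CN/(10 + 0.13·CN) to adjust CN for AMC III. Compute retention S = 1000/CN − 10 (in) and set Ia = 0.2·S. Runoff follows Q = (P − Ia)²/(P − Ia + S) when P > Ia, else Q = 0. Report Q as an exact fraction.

CN(III) from CN(II)=67: (23·67)/(10 + 0.13·67) = 154100/1871 ≈ 82.362
S = 1000/(154100/1871) − 10 = 3300/1541 in ≈ 2.141 in
Initial abstraction Ia = S/5 = (3300/1541)/5 = 660/1541 ≈ 0.428 in
Since P=1.020 > Ia=0.428: effective rainfall P−Ia = 45591/77050 in
Q: (45591/77050)² ÷ (210591/77050) = 230948809/1802892950 in (≈ 0.128 in)

Q = 230948809/1802892950 in ≈ 0.128 in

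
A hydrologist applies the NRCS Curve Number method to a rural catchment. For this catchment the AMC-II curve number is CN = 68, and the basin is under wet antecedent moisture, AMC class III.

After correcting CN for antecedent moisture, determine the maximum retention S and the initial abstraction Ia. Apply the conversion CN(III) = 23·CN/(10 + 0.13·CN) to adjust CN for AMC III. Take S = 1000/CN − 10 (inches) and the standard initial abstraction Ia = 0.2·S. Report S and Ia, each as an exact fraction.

S = 800/391 in ≈ 2.046 in; Ia = 160/391 in ≈ 0.409 in

Adjust CN=68 to AMC III: 23·68/(10 + 0.13·68) → 1564 ÷ (471/25) = 39100/471 ≈ 83.015
Max retention: S = 1000/(39100/471) − 10 = 800/391 in (≈ 2.046 in)
Ia = 0.2·(800/391) = 160/391 in ≈ 0.409 in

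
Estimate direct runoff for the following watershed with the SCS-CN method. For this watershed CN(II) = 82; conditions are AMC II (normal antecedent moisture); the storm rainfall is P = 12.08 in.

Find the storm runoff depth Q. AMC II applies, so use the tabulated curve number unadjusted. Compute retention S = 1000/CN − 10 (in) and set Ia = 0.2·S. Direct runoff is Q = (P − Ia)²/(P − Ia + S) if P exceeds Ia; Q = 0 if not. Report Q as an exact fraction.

CN(II) = 82; AMC II needs no correction.
S = 1000/82 − 10 = 90/41 in ≈ 2.195 in
Initial abstraction Ia = S/5 = (90/41)/5 = 18/41 ≈ 0.439 in
Excess rainfall: 12.080 − 0.439 = 11.641 in; P > Ia so Q > 0
Q: (11932/1025)² ÷ (14182/1025) = 71186312/7268275 in (≈ 9.794 in)

Q = 71186312/7268275 in ≈ 9.794 in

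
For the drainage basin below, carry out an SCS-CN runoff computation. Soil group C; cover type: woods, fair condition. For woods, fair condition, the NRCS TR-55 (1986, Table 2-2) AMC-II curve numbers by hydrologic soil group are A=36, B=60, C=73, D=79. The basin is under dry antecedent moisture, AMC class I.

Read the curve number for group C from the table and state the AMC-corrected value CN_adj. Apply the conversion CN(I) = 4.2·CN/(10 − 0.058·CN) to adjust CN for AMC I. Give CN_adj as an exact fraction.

NRCS table: woods, fair condition, soil group C → CN(II) = 73
Adjust CN=73 to AMC I: 4.2·73/(10 − 0.058·73) → (1533/5) ÷ (2883/500) = 51100/961 ≈ 53.174

CN_adj = 51100/961 ≈ 53.174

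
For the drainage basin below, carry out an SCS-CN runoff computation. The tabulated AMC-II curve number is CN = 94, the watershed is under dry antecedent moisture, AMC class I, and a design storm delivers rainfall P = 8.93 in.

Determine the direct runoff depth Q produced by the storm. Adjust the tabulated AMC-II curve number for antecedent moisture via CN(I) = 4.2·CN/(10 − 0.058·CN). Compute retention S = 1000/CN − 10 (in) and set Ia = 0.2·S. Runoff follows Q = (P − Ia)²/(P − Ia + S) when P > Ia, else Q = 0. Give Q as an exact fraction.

Q = 80540737209/10981921300 in ≈ 7.334 in

CN(I) from CN(II)=94: (4.2·94)/(10 − 0.058·94) = 32900/379 ≈ 86.807
Max retention: S = 1000/(32900/379) − 10 = 500/329 in (≈ 1.520 in)
Ia = 0.2S: 0.2·1.520 = 0.304 in (exactly 100/329)
Excess rainfall: 8.930 − 0.304 = 8.626 in; P > Ia so Q > 0
Q: (283797/32900)² ÷ (333797/32900) = 80540737209/10981921300 in (≈ 7.334 in)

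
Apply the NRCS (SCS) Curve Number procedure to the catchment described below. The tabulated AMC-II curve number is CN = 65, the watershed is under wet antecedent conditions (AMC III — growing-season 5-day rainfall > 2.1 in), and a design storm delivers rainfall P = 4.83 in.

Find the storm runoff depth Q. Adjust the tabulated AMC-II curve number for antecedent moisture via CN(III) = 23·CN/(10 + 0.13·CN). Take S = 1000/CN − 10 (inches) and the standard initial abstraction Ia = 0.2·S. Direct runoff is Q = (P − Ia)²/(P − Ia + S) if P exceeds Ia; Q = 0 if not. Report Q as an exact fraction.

Q = 2429799127/856066900 in ≈ 2.838 in

Wet (AMC III): CN(III) = 23·65/(10 + 0.13·65) = 1495/(369/20) = 29900/369 ≈ 81.030
Retention S: 1000/CN − 10 with CN=81.030 → S = 700/299 ≈ 2.341 in
Initial abstraction Ia = S/5 = (700/299)/5 = 140/299 ≈ 0.468 in
P − Ia = 4.830 − 0.468 = 130417/29900 ≈ 4.362 in (> 0, runoff occurs)
Runoff Q = (P−Ia)²/(P−Ia+S) = (4.362)²/(4.362+2.341) = 2429799127/856066900 ≈ 2.838 in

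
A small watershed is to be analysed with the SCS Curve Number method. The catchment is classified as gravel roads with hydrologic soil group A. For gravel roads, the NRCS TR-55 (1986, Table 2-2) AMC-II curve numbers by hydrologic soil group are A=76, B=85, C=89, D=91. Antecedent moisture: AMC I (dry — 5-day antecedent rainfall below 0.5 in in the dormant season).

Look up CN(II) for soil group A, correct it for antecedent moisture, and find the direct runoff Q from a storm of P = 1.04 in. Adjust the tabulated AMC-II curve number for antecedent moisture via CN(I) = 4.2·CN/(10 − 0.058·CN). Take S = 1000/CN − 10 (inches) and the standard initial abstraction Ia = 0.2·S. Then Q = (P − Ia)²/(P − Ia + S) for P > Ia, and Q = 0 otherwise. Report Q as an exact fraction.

NRCS table: gravel roads, soil group A → CN(II) = 76
CN(I) from CN(II)=76: (4.2·76)/(10 − 0.058·76) = 13300/233 ≈ 57.082
Max retention: S = 1000/(13300/233) − 10 = 1000/133 in (≈ 7.519 in)
Ia = 0.2·(1000/133) = 200/133 in ≈ 1.504 in
P = 1.040 ≤ Ia = 1.504 in: entire storm abstracted, Q = 0.

Q = 0 in ≈ 0.000 in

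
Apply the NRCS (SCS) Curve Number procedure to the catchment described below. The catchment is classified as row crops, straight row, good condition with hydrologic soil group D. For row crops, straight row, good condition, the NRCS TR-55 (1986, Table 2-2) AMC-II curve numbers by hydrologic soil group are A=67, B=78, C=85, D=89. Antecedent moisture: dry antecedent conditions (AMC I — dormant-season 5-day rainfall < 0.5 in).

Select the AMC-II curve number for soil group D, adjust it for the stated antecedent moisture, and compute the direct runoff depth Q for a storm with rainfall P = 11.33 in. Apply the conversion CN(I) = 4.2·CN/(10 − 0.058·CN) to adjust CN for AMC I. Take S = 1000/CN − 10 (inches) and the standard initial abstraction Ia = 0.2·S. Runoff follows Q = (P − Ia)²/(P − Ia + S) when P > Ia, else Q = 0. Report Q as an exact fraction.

NRCS table: row crops, straight row, good condition, soil group D → CN(II) = 89
CN(I) from CN(II)=89: (4.2·89)/(10 − 0.058·89) = 186900/2419 ≈ 77.263
Max retention: S = 1000/(186900/2419) − 10 = 5500/1869 in (≈ 2.943 in)
Ia = 0.2·(5500/1869) = 1100/1869 in ≈ 0.589 in
P − Ia = 11.330 − 0.589 = 2007577/186900 ≈ 10.741 in (> 0, runoff occurs)
Q: (2007577/186900)² ÷ (2557577/186900) = 33308805049/3950505300 in (≈ 8.432 in)

Q = 33308805049/3950505300 in ≈ 8.432 in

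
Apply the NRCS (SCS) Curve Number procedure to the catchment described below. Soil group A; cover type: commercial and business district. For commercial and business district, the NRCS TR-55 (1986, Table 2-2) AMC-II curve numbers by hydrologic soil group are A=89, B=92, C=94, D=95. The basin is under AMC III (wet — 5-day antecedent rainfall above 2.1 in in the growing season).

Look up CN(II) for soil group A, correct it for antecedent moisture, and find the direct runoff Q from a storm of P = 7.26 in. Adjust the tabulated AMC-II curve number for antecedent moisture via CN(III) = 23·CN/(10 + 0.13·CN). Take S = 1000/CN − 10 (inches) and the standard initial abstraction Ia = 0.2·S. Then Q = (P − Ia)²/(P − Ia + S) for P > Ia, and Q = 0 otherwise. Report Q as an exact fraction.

Q = 48719391611/7323244850 in ≈ 6.653 in

NRCS table: commercial and business district, soil group A → CN(II) = 89
CN(III) from CN(II)=89: (23·89)/(10 + 0.13·89) = 204700/2157 ≈ 94.900
Retention S: 1000/CN − 10 with CN=94.900 → S = 1100/2047 ≈ 0.537 in
Ia = 0.2·(1100/2047) = 220/2047 in ≈ 0.107 in
P − Ia = 7.260 − 0.107 = 732061/102350 ≈ 7.153 in (> 0, runoff occurs)
Q = (732061/102350)²/((732061/102350) + 1100/2047) = (535913307721/10475522500)/(787061/102350) = 48719391611/7323244850 in ≈ 6.653 in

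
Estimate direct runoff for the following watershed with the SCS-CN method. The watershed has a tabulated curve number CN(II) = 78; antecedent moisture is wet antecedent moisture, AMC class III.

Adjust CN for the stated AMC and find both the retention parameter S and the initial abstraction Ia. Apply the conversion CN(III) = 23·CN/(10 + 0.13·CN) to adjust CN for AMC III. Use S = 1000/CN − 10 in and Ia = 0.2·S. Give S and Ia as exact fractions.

S = 1100/897 in ≈ 1.226 in; Ia = 220/897 in ≈ 0.245 in

Adjust CN=78 to AMC III: 23·78/(10 + 0.13·78) → 1794 ÷ (1007/50) = 89700/1007 ≈ 89.076
Retention S: 1000/CN − 10 with CN=89.076 → S = 1100/897 ≈ 1.226 in
Ia = 0.2S: 0.2·1.226 = 0.245 in (exactly 220/897)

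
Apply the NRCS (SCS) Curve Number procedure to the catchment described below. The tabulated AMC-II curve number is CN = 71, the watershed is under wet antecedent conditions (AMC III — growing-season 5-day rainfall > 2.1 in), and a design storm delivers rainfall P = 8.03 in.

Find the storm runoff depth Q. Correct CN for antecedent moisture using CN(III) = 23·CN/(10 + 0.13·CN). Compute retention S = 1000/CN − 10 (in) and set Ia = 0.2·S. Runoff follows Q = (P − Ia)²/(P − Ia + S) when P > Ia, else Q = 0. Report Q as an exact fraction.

Wet (AMC III): CN(III) = 23·71/(10 + 0.13·71) = 1633/(1923/100) = 163300/1923 ≈ 84.919
Max retention: S = 1000/(163300/1923) − 10 = 2900/1633 in (≈ 1.776 in)
Ia = 0.2·(2900/1633) = 580/1633 in ≈ 0.355 in
Since P=8.030 > Ia=0.355: effective rainfall P−Ia = 1253299/163300 in
Q = (1253299/163300)²/((1253299/163300) + 2900/1633) = (1570758383401/26666890000)/(1543299/163300) = 1570758383401/252020726700 in ≈ 6.233 in

Q = 1570758383401/252020726700 in ≈ 6.233 in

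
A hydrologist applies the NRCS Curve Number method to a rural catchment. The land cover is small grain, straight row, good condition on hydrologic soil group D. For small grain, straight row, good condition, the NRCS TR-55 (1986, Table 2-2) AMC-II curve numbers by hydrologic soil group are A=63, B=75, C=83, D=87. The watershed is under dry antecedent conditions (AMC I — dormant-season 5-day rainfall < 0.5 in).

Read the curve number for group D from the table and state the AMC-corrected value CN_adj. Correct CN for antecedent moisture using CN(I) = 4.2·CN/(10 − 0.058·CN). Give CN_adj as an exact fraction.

NRCS table: small grain, straight row, good condition, soil group D → CN(II) = 87
CN(I) from CN(II)=87: (4.2·87)/(10 − 0.058·87) = 182700/2477 ≈ 73.759

CN_adj = 182700/2477 ≈ 73.759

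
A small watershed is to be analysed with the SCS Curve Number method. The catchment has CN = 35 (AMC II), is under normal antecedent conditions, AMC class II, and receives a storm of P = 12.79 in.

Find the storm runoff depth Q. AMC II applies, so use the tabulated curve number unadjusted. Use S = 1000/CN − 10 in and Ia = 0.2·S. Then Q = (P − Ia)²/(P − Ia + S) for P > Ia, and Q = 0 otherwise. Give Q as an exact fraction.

Average conditions: CN = 35 (no AMC adjustment).
Max retention: S = 1000/35 − 10 = 130/7 in (≈ 18.571 in)
Ia = 0.2S: 0.2·18.571 = 3.714 in (exactly 26/7)
Since P=12.790 > Ia=3.714: effective rainfall P−Ia = 6353/700 in
Runoff Q = (P−Ia)²/(P−Ia+S) = (9.076)²/(9.076+18.571) = 40360609/13547100 ≈ 2.979 in

Q = 40360609/13547100 in ≈ 2.979 in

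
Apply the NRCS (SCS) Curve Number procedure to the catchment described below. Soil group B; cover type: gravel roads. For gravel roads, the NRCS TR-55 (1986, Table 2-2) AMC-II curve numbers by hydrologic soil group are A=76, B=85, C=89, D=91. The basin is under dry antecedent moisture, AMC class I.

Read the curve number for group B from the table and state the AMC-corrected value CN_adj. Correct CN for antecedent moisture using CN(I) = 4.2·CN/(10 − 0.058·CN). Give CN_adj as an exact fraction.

NRCS table: gravel roads, soil group B → CN(II) = 85
Dry (AMC I): CN(I) = 4.2·85/(10 − 0.058·85) = 357/(507/100) = 11900/169 ≈ 70.414

CN_adj = 11900/169 ≈ 70.414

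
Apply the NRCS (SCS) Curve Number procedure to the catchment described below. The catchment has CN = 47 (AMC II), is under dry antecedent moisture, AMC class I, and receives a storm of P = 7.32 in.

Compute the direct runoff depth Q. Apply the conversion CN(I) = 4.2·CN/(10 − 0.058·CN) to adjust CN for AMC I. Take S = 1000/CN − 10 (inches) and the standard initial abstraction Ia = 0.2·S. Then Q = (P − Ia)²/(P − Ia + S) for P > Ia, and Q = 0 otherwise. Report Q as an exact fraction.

CN(I) from CN(II)=47: (4.2·47)/(10 − 0.058·47) = 98700/3637 ≈ 27.138
S = 1000/(98700/3637) − 10 = 26500/987 in ≈ 26.849 in
Ia = 0.2·(26500/987) = 5300/987 in ≈ 5.370 in
P − Ia = 7.320 − 5.370 = 48121/24675 ≈ 1.950 in (> 0, runoff occurs)
Q: (48121/24675)² ÷ (710621/24675) = 2315630641/17534573175 in (≈ 0.132 in)

Q = 2315630641/17534573175 in ≈ 0.132 in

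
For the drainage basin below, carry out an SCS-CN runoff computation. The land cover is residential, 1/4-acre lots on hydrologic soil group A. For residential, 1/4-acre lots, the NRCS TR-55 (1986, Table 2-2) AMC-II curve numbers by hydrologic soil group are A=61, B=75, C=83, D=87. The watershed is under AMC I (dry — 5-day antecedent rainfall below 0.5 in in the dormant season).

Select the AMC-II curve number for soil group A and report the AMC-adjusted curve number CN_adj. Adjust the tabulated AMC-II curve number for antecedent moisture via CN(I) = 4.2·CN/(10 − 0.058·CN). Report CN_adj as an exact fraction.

CN_adj = 42700/1077 ≈ 39.647

NRCS table: residential, 1/4-acre lots, soil group A → CN(II) = 61
Adjust CN=61 to AMC I: 4.2·61/(10 − 0.058·61) → (1281/5) ÷ (3231/500) = 42700/1077 ≈ 39.647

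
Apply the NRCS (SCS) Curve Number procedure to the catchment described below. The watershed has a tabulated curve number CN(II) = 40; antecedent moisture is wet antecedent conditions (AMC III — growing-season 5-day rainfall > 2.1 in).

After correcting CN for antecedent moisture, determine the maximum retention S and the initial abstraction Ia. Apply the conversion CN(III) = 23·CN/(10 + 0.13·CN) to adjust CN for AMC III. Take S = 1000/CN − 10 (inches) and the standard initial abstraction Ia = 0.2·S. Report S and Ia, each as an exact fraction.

S = 150/23 in ≈ 6.522 in; Ia = 30/23 in ≈ 1.304 in

CN(III) from CN(II)=40: (23·40)/(10 + 0.13·40) = 1150/19 ≈ 60.526
Retention S: 1000/CN − 10 with CN=60.526 → S = 150/23 ≈ 6.522 in
Ia = 0.2·(150/23) = 30/23 in ≈ 1.304 in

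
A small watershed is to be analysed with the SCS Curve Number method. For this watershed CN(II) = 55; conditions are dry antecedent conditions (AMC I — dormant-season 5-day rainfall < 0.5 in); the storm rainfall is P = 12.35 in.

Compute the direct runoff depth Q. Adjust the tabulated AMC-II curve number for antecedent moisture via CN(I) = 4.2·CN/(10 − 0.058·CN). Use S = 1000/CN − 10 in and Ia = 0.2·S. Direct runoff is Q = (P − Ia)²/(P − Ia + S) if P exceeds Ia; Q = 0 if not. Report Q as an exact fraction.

Q = 169494361/66249260 in ≈ 2.558 in

Dry (AMC I): CN(I) = 4.2·55/(10 − 0.058·55) = 231/(681/100) = 7700/227 ≈ 33.921
Max retention: S = 1000/(7700/227) − 10 = 1500/77 in (≈ 19.481 in)
Ia = 0.2·(1500/77) = 300/77 in ≈ 3.896 in
P − Ia = 12.350 − 3.896 = 13019/1540 ≈ 8.454 in (> 0, runoff occurs)
Q = (13019/1540)²/((13019/1540) + 1500/77) = (169494361/2371600)/(43019/1540) = 169494361/66249260 in ≈ 2.558 in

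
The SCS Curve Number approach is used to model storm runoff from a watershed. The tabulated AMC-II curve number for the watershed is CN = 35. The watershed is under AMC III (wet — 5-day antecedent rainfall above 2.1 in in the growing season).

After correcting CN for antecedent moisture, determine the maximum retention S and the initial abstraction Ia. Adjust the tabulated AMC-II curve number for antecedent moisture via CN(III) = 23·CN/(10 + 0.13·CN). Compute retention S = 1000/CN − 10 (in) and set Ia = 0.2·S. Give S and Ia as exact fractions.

Wet (AMC III): CN(III) = 23·35/(10 + 0.13·35) = 805/(291/20) = 16100/291 ≈ 55.326
S = 1000/(16100/291) − 10 = 1300/161 in ≈ 8.075 in
Ia = 0.2·(1300/161) = 260/161 in ≈ 1.615 in

S = 1300/161 in ≈ 8.075 in; Ia = 260/161 in ≈ 1.615 in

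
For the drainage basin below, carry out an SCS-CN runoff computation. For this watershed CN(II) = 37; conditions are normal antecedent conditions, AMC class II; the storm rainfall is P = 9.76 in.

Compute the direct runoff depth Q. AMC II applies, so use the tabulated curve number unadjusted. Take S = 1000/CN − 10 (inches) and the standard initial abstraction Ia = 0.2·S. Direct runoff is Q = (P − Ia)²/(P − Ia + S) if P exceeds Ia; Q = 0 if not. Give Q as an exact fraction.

AMC II — tabulated CN = 37 applies directly.
Max retention: S = 1000/37 − 10 = 630/37 in (≈ 17.027 in)
Ia = 0.2·(630/37) = 126/37 in ≈ 3.405 in
Since P=9.760 > Ia=3.405: effective rainfall P−Ia = 5878/925 in
Runoff Q = (P−Ia)²/(P−Ia+S) = (6.355)²/(6.355+17.027) = 8637721/5001475 ≈ 1.727 in

Q = 8637721/5001475 in ≈ 1.727 in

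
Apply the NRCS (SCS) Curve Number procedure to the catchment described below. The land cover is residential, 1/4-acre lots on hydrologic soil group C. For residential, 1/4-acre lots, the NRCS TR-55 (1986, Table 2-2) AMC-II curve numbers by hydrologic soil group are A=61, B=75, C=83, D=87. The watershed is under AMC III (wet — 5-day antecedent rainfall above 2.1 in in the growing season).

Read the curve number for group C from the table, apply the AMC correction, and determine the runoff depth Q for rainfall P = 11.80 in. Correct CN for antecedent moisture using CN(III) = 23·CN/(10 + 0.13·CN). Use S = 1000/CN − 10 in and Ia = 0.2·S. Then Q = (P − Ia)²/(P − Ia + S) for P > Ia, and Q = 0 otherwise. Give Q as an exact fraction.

NRCS table: residential, 1/4-acre lots, soil group C → CN(II) = 83
CN(III) from CN(II)=83: (23·83)/(10 + 0.13·83) = 190900/2079 ≈ 91.823
Retention S: 1000/CN − 10 with CN=91.823 → S = 1700/1909 ≈ 0.891 in
Initial abstraction Ia = S/5 = (1700/1909)/5 = 340/1909 ≈ 0.178 in
Since P=11.800 > Ia=0.178: effective rainfall P−Ia = 110931/9545 in
Q: (110931/9545)² ÷ (119431/9545) = 12305686761/1139968895 in (≈ 10.795 in)

Q = 12305686761/1139968895 in ≈ 10.795 in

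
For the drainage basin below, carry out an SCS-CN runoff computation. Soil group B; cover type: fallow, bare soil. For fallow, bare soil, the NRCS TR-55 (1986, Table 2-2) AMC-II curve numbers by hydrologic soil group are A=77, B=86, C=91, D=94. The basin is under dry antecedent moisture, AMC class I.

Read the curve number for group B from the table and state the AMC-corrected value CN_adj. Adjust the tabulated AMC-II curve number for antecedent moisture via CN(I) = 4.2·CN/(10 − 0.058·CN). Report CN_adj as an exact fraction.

NRCS table: fallow, bare soil, soil group B → CN(II) = 86
CN(I) from CN(II)=86: (4.2·86)/(10 − 0.058·86) = 12900/179 ≈ 72.067

CN_adj = 12900/179 ≈ 72.067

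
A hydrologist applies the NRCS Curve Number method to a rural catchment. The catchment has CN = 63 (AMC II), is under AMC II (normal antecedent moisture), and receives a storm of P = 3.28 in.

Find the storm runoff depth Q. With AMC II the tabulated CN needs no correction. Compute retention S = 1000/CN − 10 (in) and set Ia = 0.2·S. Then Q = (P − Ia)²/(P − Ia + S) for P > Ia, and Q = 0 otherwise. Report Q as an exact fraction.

Q = 5497928/9895725 in ≈ 0.556 in

Average conditions: CN = 63 (no AMC adjustment).
S = 1000/63 − 10 = 370/63 in ≈ 5.873 in
Initial abstraction Ia = S/5 = (370/63)/5 = 74/63 ≈ 1.175 in
P − Ia = 3.280 − 1.175 = 3316/1575 ≈ 2.105 in (> 0, runoff occurs)
Runoff Q = (P−Ia)²/(P−Ia+S) = (2.105)²/(2.105+5.873) = 5497928/9895725 ≈ 0.556 in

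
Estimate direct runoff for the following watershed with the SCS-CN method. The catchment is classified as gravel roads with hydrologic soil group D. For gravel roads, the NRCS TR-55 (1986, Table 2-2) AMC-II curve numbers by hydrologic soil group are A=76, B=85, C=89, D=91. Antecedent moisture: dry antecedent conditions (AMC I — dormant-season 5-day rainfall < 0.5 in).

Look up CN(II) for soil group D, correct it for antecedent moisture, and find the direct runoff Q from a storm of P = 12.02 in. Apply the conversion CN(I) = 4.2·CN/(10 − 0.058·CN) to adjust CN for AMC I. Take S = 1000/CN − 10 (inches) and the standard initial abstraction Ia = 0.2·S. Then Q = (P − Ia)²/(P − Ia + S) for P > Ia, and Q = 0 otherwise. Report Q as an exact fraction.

Q = 135304058569/14104358450 in ≈ 9.593 in

NRCS table: gravel roads, soil group D → CN(II) = 91
Adjust CN=91 to AMC I: 4.2·91/(10 − 0.058·91) → (1911/5) ÷ (2361/500) = 63700/787 ≈ 80.940
Max retention: S = 1000/(63700/787) − 10 = 1500/637 in (≈ 2.355 in)
Ia = 0.2·(1500/637) = 300/637 in ≈ 0.471 in
P − Ia = 12.020 − 0.471 = 367837/31850 ≈ 11.549 in (> 0, runoff occurs)
Q = (367837/31850)²/((367837/31850) + 1500/637) = (135304058569/1014422500)/(442837/31850) = 135304058569/14104358450 in ≈ 9.593 in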